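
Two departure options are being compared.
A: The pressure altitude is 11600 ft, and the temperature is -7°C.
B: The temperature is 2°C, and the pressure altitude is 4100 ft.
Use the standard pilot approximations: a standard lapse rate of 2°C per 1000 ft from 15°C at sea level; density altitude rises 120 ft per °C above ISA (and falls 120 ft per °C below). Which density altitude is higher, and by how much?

A by 8220 ft

A: ISA temp = -8.2°C, deviation +1.2°C, DA = 11600 + 120 × 1.2 = 11744 ft.
B: ISA temp = 6.8°C, deviation -4.8°C, DA = 4100 + 120 × (-4.8) = 3524 ft.
A is higher by 11744 − 3524 = 8220 ft.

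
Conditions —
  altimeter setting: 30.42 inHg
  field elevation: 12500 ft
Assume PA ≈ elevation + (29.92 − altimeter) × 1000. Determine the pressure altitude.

12000 ft

Pressure correction = (29.92 − 30.42) × 1000 = -500 ft.
Pressure altitude = 12500 + (-500) = 12000 ft.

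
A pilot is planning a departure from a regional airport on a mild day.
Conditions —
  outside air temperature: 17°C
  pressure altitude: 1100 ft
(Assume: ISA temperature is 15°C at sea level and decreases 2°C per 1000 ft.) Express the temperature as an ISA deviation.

ISA temperature at 1100 ft = 15 − 2 × (1100/1000) = 12.8°C.
Deviation = OAT − ISA = 17 − 12.8 = +4.2°C.

ISA+4.2°C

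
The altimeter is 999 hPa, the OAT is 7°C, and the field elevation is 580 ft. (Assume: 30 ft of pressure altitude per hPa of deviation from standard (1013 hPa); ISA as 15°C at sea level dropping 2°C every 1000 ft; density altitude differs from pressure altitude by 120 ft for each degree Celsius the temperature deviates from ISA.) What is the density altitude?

Pressure altitude = 580 + (1013 − 999) × 30 = 580 + (+420) = 1000 ft.
ISA temperature at 1000 ft = 15 − 2 × (1000/1000) = 13°C.
ISA deviation = 7 − 13 = -6°C.
Density altitude = 1000 + 120 × (-6) = 280 ft.

280 ft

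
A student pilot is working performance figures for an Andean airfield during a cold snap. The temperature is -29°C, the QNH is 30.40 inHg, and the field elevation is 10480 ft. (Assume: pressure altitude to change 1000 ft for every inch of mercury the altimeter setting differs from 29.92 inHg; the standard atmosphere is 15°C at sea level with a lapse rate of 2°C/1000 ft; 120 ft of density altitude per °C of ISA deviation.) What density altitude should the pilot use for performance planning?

Pressure altitude = 10480 + (29.92 − 30.40) × 1000 = 10480 + (-480) = 10000 ft.
ISA temperature at 10000 ft = 15 − 2 × (10000/1000) = -5°C.
ISA deviation = -29 − (-5) = -24°C.
Density altitude = 10000 + 120 × (-24) = 7120 ft.

7120 ft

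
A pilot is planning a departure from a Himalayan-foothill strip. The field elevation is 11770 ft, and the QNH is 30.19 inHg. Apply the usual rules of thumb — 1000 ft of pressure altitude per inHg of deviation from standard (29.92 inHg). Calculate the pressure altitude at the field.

11500 ft

Pressure correction = (29.92 − 30.19) × 1000 = -270 ft.
Pressure altitude = 11770 + (-270) = 11500 ft.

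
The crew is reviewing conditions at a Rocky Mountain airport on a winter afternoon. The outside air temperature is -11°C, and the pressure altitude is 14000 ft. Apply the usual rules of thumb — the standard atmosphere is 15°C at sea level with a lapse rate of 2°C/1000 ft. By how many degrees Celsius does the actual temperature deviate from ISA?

ISA temperature at 14000 ft = 15 − 2 × (14000/1000) = -13°C.
Deviation = OAT − ISA = -11 − (-13) = +2°C.

ISA+2°C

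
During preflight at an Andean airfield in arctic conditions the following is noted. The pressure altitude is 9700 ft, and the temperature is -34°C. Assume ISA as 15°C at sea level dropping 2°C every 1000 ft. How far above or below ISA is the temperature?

ISA-29.6°C

ISA temperature at 9700 ft = 15 − 2 × (9700/1000) = -4.4°C.
Deviation = OAT − ISA = -34 − (-4.4) = -29.6°C.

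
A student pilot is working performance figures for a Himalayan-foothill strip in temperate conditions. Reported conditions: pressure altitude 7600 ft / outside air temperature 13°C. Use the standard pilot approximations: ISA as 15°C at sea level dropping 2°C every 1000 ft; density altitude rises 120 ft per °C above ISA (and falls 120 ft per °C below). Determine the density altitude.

ISA temperature at 7600 ft = 15 − 2 × (7600/1000) = -0.2°C.
ISA deviation = 13 − (-0.2) = +13.2°C.
Density altitude = 7600 + 120 × (13.2) = 7600 + (+1584) = 9184 ft.

9184 ft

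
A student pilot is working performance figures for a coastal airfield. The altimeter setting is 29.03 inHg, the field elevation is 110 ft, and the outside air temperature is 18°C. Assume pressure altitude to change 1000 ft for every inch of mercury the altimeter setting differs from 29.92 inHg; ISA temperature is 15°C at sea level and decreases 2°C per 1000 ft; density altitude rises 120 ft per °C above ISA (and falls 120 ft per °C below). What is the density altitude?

Pressure altitude = 110 + (29.92 − 29.03) × 1000 = 110 + (+890) = 1000 ft.
ISA temperature at 1000 ft = 15 − 2 × (1000/1000) = 13°C.
ISA deviation = 18 − 13 = +5°C.
Density altitude = 1000 + 120 × (5) = 1600 ft.

1600 ft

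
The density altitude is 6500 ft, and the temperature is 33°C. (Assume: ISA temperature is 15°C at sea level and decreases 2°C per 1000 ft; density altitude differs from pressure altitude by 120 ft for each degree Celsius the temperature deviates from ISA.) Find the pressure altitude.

3500 ft

DA = PA + 120 × (OAT − (15 − 2·PA/1000)) = PA + 120·OAT − 1800 + 0.24·PA = 1.24·PA + 120·OAT − 1800.
So 1.24·PA = 6500 − 120 × 33 + 1800 = 4340.
PA = 4340 / 1.24 = 3500 ft.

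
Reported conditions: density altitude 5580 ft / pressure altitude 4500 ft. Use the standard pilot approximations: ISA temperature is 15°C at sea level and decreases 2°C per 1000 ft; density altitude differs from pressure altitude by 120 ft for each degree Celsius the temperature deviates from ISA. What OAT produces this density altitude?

Density altitude − pressure altitude = 5580 − 4500 = +1080 ft.
At 120 ft/°C that is an ISA deviation of 1080/120 = +9°C.
ISA temperature at 4500 ft = 15 − 2 × (4500/1000) = 6°C.
OAT = ISA + deviation = 6 + (+9) = 15°C.

15°C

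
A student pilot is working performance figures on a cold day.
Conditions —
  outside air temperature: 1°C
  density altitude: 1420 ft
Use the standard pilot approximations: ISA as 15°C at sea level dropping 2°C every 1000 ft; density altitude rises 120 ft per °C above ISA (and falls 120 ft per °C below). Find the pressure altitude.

2500 ft

DA = PA + 120 × (OAT − (15 − 2·PA/1000)) = PA + 120·OAT − 1800 + 0.24·PA = 1.24·PA + 120·OAT − 1800.
So 1.24·PA = 1420 − 120 × 1 + 1800 = 3100.
PA = 3100 / 1.24 = 2500 ft.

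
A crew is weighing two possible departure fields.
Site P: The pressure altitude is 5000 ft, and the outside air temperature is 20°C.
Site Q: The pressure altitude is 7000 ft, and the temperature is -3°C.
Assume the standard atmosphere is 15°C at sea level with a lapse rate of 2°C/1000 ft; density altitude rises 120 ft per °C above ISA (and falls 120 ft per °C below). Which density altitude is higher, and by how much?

Site P: ISA temp = 5°C, deviation +15°C, DA = 5000 + 120 × 15 = 6800 ft.
Site Q: ISA temp = 1°C, deviation -4°C, DA = 7000 + 120 × (-4) = 6520 ft.
Site P is higher by 6800 − 6520 = 280 ft.

Site P by 280 ft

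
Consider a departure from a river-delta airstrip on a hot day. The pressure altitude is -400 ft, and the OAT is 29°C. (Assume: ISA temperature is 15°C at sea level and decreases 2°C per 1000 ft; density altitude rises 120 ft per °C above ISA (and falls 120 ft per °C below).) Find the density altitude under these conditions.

1184 ft

ISA temperature at -400 ft = 15 − 2 × (-400/1000) = 15.8°C.
ISA deviation = 29 − 15.8 = +13.2°C.
Density altitude = -400 + 120 × (13.2) = -400 + (+1584) = 1184 ft.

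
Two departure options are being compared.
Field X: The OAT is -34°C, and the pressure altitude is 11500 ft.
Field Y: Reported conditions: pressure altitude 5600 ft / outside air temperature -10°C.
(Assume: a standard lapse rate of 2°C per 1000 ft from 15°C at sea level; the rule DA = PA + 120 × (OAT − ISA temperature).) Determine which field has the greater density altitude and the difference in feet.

Field X by 4436 ft

Field X: ISA temp = -8°C, deviation -26°C, DA = 11500 + 120 × (-26) = 8380 ft.
Field Y: ISA temp = 3.8°C, deviation -13.8°C, DA = 5600 + 120 × (-13.8) = 3944 ft.
Field X is higher by 8380 − 3944 = 4436 ft.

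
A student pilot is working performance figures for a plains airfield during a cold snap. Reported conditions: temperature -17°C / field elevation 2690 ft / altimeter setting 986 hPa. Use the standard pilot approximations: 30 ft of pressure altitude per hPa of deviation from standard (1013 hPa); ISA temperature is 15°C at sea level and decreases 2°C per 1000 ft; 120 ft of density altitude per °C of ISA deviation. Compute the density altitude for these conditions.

500 ft

Pressure altitude = 2690 + (1013 − 986) × 30 = 2690 + (+810) = 3500 ft.
ISA temperature at 3500 ft = 15 − 2 × (3500/1000) = 8°C.
ISA deviation = -17 − 8 = -25°C.
Density altitude = 3500 + 120 × (-25) = 500 ft.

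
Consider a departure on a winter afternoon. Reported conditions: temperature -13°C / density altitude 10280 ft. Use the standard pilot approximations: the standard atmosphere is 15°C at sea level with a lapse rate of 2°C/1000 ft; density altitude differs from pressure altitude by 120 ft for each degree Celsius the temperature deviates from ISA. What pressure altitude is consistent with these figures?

11000 ft

DA = PA + 120 × (OAT − (15 − 2·PA/1000)) = PA + 120·OAT − 1800 + 0.24·PA = 1.24·PA + 120·OAT − 1800.
So 1.24·PA = 10280 − 120 × (-13) + 1800 = 13640.
PA = 13640 / 1.24 = 11000 ft.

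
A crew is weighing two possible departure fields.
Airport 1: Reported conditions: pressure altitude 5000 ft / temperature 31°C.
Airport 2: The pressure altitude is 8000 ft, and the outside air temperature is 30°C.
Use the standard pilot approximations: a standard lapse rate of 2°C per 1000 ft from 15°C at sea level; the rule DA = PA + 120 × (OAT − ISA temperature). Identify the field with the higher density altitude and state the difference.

Airport 1: ISA temp = 5°C, deviation +26°C, DA = 5000 + 120 × 26 = 8120 ft.
Airport 2: ISA temp = -1°C, deviation +31°C, DA = 8000 + 120 × 31 = 11720 ft.
Airport 2 is higher by 11720 − 8120 = 3600 ft.

Airport 2 by 3600 ft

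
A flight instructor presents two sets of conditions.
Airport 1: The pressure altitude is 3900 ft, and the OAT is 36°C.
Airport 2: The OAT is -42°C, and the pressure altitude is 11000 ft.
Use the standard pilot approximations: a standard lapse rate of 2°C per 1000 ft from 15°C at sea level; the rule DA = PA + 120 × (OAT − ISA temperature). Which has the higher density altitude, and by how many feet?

Airport 1: ISA temp = 7.2°C, deviation +28.8°C, DA = 3900 + 120 × 28.8 = 7356 ft.
Airport 2: ISA temp = -7°C, deviation -35°C, DA = 11000 + 120 × (-35) = 6800 ft.
Airport 1 is higher by 7356 − 6800 = 556 ft.

Airport 1 by 556 ft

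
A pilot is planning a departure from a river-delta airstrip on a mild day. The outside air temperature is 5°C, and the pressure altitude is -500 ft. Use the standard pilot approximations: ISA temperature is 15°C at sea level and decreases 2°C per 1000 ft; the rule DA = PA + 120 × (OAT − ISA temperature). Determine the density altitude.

-1820 ft

ISA temperature at -500 ft = 15 − 2 × (-500/1000) = 16°C.
ISA deviation = 5 − 16 = -11°C.
Density altitude = -500 + 120 × (-11) = -500 + (-1320) = -1820 ft.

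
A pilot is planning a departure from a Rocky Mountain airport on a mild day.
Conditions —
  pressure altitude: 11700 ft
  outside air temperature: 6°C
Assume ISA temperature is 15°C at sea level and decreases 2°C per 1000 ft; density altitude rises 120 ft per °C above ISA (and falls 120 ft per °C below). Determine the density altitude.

13428 ft

ISA temperature at 11700 ft = 15 − 2 × (11700/1000) = -8.4°C.
ISA deviation = 6 − (-8.4) = +14.4°C.
Density altitude = 11700 + 120 × (14.4) = 11700 + (+1728) = 13428 ft.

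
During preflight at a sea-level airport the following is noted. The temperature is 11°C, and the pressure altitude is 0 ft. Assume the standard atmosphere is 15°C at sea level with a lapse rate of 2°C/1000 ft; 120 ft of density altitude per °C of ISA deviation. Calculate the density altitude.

-480 ft

ISA temperature at 0 ft = 15 − 2 × (0/1000) = 15°C.
ISA deviation = 11 − 15 = -4°C.
Density altitude = 0 + 120 × (-4) = 0 + (-480) = -480 ft.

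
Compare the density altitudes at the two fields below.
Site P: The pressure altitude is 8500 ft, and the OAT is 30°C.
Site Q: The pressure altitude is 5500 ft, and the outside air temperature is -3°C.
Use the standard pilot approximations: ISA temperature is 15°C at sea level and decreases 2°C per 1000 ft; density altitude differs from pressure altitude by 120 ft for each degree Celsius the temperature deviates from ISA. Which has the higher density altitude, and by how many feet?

Site P by 7680 ft

Site P: ISA temp = -2°C, deviation +32°C, DA = 8500 + 120 × 32 = 12340 ft.
Site Q: ISA temp = 4°C, deviation -7°C, DA = 5500 + 120 × (-7) = 4660 ft.
Site P is higher by 12340 − 4660 = 7680 ft.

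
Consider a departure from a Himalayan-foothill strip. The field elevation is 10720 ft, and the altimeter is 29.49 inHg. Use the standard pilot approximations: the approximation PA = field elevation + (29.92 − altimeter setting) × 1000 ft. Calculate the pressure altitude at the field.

11150 ft

Pressure correction = (29.92 − 29.49) × 1000 = +430 ft.
Pressure altitude = 10720 + (+430) = 11150 ft.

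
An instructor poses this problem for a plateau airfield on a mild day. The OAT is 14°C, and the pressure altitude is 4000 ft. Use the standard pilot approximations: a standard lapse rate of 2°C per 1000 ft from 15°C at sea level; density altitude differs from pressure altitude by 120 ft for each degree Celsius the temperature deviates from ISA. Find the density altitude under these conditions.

4840 ft

ISA temperature at 4000 ft = 15 − 2 × (4000/1000) = 7°C.
ISA deviation = 14 − 7 = +7°C.
Density altitude = 4000 + 120 × (7) = 4000 + (+840) = 4840 ft.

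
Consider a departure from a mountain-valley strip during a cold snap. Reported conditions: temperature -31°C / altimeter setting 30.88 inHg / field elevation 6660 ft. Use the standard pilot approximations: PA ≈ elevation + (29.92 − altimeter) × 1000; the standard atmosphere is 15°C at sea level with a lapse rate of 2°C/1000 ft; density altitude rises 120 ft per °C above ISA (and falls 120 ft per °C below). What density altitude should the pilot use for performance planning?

1548 ft

Pressure altitude = 6660 + (29.92 − 30.88) × 1000 = 6660 + (-960) = 5700 ft.
ISA temperature at 5700 ft = 15 − 2 × (5700/1000) = 3.6°C.
ISA deviation = -31 − 3.6 = -34.6°C.
Density altitude = 5700 + 120 × (-34.6) = 1548 ft.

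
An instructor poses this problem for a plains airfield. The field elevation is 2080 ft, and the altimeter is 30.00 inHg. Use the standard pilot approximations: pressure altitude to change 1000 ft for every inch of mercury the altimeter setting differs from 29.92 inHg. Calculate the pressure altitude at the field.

2000 ft

Pressure correction = (29.92 − 30.00) × 1000 = -80 ft.
Pressure altitude = 2080 + (-80) = 2000 ft.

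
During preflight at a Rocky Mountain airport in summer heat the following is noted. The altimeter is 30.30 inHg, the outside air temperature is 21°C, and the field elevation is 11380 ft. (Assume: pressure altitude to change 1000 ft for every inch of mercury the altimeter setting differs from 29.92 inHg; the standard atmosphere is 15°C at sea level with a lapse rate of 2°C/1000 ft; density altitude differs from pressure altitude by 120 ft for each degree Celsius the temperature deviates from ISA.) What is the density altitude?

14360 ft

Pressure altitude = 11380 + (29.92 − 30.30) × 1000 = 11380 + (-380) = 11000 ft.
ISA temperature at 11000 ft = 15 − 2 × (11000/1000) = -7°C.
ISA deviation = 21 − (-7) = +28°C.
Density altitude = 11000 + 120 × (28) = 14360 ft.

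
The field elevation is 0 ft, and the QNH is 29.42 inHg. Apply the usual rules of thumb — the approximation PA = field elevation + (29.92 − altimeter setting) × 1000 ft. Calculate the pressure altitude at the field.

Pressure correction = (29.92 − 29.42) × 1000 = +500 ft.
Pressure altitude = 0 + (+500) = 500 ft.

500 ft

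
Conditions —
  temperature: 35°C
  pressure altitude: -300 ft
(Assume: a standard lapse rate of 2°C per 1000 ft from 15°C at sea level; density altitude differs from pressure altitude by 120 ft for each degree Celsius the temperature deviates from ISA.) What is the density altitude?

ISA temperature at -300 ft = 15 − 2 × (-300/1000) = 15.6°C.
ISA deviation = 35 − 15.6 = +19.4°C.
Density altitude = -300 + 120 × (19.4) = -300 + (+2328) = 2028 ft.

2028 ft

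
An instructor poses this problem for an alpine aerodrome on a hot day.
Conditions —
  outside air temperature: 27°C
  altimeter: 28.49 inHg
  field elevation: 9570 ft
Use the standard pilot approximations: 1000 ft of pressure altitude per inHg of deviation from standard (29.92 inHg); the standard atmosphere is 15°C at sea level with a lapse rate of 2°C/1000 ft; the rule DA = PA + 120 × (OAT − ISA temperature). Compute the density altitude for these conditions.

15080 ft

Pressure altitude = 9570 + (29.92 − 28.49) × 1000 = 9570 + (+1430) = 11000 ft.
ISA temperature at 11000 ft = 15 − 2 × (11000/1000) = -7°C.
ISA deviation = 27 − (-7) = +34°C.
Density altitude = 11000 + 120 × (34) = 15080 ft.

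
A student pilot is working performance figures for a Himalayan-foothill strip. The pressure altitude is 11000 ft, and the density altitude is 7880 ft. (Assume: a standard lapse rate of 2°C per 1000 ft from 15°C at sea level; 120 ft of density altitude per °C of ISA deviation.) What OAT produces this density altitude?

-33°C

Density altitude − pressure altitude = 7880 − 11000 = -3120 ft.
At 120 ft/°C that is an ISA deviation of -3120/120 = -26°C.
ISA temperature at 11000 ft = 15 − 2 × (11000/1000) = -7°C.
OAT = ISA + deviation = -7 + (-26) = -33°C.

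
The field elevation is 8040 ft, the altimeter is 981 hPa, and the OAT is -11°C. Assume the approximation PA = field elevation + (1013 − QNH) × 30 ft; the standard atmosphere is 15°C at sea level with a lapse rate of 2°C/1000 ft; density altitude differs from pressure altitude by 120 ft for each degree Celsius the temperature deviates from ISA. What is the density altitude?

Pressure altitude = 8040 + (1013 − 981) × 30 = 8040 + (+960) = 9000 ft.
ISA temperature at 9000 ft = 15 − 2 × (9000/1000) = -3°C.
ISA deviation = -11 − (-3) = -8°C.
Density altitude = 9000 + 120 × (-8) = 8040 ft.

8040 ft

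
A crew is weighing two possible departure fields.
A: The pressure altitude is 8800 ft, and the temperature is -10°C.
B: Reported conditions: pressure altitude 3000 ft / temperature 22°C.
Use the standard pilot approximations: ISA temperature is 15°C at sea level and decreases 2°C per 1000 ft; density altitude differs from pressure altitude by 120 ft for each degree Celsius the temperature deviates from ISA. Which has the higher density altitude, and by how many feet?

A by 3352 ft

A: ISA temp = -2.6°C, deviation -7.4°C, DA = 8800 + 120 × (-7.4) = 7912 ft.
B: ISA temp = 9°C, deviation +13°C, DA = 3000 + 120 × 13 = 4560 ft.
A is higher by 7912 − 4560 = 3352 ft.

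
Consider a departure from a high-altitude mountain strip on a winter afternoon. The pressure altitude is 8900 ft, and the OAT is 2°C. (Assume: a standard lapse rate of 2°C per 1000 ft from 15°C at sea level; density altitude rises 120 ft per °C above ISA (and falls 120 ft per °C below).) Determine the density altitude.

9476 ft

ISA temperature at 8900 ft = 15 − 2 × (8900/1000) = -2.8°C.
ISA deviation = 2 − (-2.8) = +4.8°C.
Density altitude = 8900 + 120 × (4.8) = 8900 + (+576) = 9476 ft.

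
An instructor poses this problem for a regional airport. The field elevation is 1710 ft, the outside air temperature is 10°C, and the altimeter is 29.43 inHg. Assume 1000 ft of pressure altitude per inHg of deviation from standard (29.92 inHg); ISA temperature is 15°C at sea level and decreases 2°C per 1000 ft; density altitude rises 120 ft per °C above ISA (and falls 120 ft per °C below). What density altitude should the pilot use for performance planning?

2128 ft

Pressure altitude = 1710 + (29.92 − 29.43) × 1000 = 1710 + (+490) = 2200 ft.
ISA temperature at 2200 ft = 15 − 2 × (2200/1000) = 10.6°C.
ISA deviation = 10 − 10.6 = -0.6°C.
Density altitude = 2200 + 120 × (-0.6) = 2128 ft.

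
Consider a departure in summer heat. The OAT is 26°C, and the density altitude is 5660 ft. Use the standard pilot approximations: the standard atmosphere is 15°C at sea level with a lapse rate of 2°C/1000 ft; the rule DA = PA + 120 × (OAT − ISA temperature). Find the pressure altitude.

DA = PA + 120 × (OAT − (15 − 2·PA/1000)) = PA + 120·OAT − 1800 + 0.24·PA = 1.24·PA + 120·OAT − 1800.
So 1.24·PA = 5660 − 120 × 26 + 1800 = 4340.
PA = 4340 / 1.24 = 3500 ft.

3500 ft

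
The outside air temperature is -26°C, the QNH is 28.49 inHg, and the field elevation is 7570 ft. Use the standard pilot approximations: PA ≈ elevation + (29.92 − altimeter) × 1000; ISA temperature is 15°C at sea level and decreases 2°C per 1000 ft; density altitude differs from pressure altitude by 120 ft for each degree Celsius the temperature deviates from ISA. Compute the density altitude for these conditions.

Pressure altitude = 7570 + (29.92 − 28.49) × 1000 = 7570 + (+1430) = 9000 ft.
ISA temperature at 9000 ft = 15 − 2 × (9000/1000) = -3°C.
ISA deviation = -26 − (-3) = -23°C.
Density altitude = 9000 + 120 × (-23) = 6240 ft.

6240 ft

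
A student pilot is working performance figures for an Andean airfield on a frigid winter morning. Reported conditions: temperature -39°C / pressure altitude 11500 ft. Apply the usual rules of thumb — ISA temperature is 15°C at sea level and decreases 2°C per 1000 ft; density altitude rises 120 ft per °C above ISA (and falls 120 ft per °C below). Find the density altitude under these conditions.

7780 ft

ISA temperature at 11500 ft = 15 − 2 × (11500/1000) = -8°C.
ISA deviation = -39 − (-8) = -31°C.
Density altitude = 11500 + 120 × (-31) = 11500 + (-3720) = 7780 ft.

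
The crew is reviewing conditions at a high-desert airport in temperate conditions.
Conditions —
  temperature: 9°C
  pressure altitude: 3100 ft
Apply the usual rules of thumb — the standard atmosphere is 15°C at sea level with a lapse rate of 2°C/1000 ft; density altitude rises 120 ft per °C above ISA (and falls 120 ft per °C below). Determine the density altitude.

ISA temperature at 3100 ft = 15 − 2 × (3100/1000) = 8.8°C.
ISA deviation = 9 − 8.8 = +0.2°C.
Density altitude = 3100 + 120 × (0.2) = 3100 + (+24) = 3124 ft.

3124 ft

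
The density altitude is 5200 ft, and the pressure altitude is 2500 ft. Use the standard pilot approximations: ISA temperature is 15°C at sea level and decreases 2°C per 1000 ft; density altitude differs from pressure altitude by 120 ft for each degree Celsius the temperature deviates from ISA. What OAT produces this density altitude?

32.5°C

Density altitude − pressure altitude = 5200 − 2500 = +2700 ft.
At 120 ft/°C that is an ISA deviation of 2700/120 = +22.5°C.
ISA temperature at 2500 ft = 15 − 2 × (2500/1000) = 10°C.
OAT = ISA + deviation = 10 + (+22.5) = 32.5°C.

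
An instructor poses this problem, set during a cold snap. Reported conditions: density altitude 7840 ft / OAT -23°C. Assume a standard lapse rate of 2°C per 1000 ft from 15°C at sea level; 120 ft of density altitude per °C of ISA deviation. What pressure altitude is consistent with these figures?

10000 ft

DA = PA + 120 × (OAT − (15 − 2·PA/1000)) = PA + 120·OAT − 1800 + 0.24·PA = 1.24·PA + 120·OAT − 1800.
So 1.24·PA = 7840 − 120 × (-23) + 1800 = 12400.
PA = 12400 / 1.24 = 10000 ft.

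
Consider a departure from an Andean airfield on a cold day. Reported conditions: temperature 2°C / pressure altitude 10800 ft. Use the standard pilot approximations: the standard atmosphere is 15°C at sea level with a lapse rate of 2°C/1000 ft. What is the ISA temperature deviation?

ISA+8.6°C

ISA temperature at 10800 ft = 15 − 2 × (10800/1000) = -6.6°C.
Deviation = OAT − ISA = 2 − (-6.6) = +8.6°C.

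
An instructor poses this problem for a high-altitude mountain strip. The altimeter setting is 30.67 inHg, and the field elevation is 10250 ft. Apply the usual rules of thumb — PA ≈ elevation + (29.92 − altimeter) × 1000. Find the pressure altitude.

Pressure correction = (29.92 − 30.67) × 1000 = -750 ft.
Pressure altitude = 10250 + (-750) = 9500 ft.

9500 ft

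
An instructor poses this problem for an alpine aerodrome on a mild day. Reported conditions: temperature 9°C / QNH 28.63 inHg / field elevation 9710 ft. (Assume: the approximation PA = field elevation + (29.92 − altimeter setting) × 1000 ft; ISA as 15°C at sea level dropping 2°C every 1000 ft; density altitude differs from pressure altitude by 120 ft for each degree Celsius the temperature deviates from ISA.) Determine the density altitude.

Pressure altitude = 9710 + (29.92 − 28.63) × 1000 = 9710 + (+1290) = 11000 ft.
ISA temperature at 11000 ft = 15 − 2 × (11000/1000) = -7°C.
ISA deviation = 9 − (-7) = +16°C.
Density altitude = 11000 + 120 × (16) = 12920 ft.

12920 ft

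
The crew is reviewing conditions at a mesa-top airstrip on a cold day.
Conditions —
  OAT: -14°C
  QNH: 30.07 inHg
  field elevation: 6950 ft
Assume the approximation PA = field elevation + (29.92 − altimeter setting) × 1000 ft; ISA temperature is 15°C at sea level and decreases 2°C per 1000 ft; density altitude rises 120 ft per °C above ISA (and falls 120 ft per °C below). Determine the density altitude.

Pressure altitude = 6950 + (29.92 − 30.07) × 1000 = 6950 + (-150) = 6800 ft.
ISA temperature at 6800 ft = 15 − 2 × (6800/1000) = 1.4°C.
ISA deviation = -14 − 1.4 = -15.4°C.
Density altitude = 6800 + 120 × (-15.4) = 4952 ft.

4952 ft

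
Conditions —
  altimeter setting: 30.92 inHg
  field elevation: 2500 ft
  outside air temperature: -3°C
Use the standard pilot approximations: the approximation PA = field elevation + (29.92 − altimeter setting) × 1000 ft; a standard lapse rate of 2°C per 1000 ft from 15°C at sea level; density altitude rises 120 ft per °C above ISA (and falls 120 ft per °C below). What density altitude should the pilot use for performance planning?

Pressure altitude = 2500 + (29.92 − 30.92) × 1000 = 2500 + (-1000) = 1500 ft.
ISA temperature at 1500 ft = 15 − 2 × (1500/1000) = 12°C.
ISA deviation = -3 − 12 = -15°C.
Density altitude = 1500 + 120 × (-15) = -300 ft.

-300 ft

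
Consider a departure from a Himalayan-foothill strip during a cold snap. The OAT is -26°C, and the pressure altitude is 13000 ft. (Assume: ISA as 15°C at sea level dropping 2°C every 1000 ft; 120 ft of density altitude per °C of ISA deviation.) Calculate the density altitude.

11200 ft

ISA temperature at 13000 ft = 15 − 2 × (13000/1000) = -11°C.
ISA deviation = -26 − (-11) = -15°C.
Density altitude = 13000 + 120 × (-15) = 13000 + (-1800) = 11200 ft.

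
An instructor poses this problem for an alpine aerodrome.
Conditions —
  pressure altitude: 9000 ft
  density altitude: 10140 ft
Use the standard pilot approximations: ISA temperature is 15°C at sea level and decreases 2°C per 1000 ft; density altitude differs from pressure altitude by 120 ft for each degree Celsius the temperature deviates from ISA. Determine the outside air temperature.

Density altitude − pressure altitude = 10140 − 9000 = +1140 ft.
At 120 ft/°C that is an ISA deviation of 1140/120 = +9.5°C.
ISA temperature at 9000 ft = 15 − 2 × (9000/1000) = -3°C.
OAT = ISA + deviation = -3 + (+9.5) = 6.5°C.

6.5°C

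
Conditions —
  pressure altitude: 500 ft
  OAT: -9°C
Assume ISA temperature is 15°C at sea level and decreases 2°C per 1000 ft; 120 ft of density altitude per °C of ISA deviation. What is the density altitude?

-2260 ft

ISA temperature at 500 ft = 15 − 2 × (500/1000) = 14°C.
ISA deviation = -9 − 14 = -23°C.
Density altitude = 500 + 120 × (-23) = 500 + (-2760) = -2260 ft.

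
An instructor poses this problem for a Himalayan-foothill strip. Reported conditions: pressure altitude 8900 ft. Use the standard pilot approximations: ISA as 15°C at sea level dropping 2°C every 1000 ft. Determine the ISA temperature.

ISA temperature = 15 − 2 × (8900/1000) = 15 − 17.8 = -2.8°C.

-2.8°C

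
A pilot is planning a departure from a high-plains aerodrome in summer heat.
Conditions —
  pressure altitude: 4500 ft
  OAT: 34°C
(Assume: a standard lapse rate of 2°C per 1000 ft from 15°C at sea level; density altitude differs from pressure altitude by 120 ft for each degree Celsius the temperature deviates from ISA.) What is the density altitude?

7860 ft

ISA temperature at 4500 ft = 15 − 2 × (4500/1000) = 6°C.
ISA deviation = 34 − 6 = +28°C.
Density altitude = 4500 + 120 × (28) = 4500 + (+3360) = 7860 ft.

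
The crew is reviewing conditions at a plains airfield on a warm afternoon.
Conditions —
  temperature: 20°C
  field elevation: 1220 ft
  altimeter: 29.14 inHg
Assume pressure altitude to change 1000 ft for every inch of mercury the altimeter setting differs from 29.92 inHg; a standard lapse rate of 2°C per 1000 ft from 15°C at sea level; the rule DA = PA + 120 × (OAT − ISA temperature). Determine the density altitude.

Pressure altitude = 1220 + (29.92 − 29.14) × 1000 = 1220 + (+780) = 2000 ft.
ISA temperature at 2000 ft = 15 − 2 × (2000/1000) = 11°C.
ISA deviation = 20 − 11 = +9°C.
Density altitude = 2000 + 120 × (9) = 3080 ft.

3080 ft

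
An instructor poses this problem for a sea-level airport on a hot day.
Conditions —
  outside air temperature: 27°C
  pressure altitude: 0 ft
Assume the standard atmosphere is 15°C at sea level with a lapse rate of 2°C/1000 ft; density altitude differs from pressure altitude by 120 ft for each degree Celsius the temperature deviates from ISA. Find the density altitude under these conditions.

ISA temperature at 0 ft = 15 − 2 × (0/1000) = 15°C.
ISA deviation = 27 − 15 = +12°C.
Density altitude = 0 + 120 × (12) = 0 + (+1440) = 1440 ft.

1440 ft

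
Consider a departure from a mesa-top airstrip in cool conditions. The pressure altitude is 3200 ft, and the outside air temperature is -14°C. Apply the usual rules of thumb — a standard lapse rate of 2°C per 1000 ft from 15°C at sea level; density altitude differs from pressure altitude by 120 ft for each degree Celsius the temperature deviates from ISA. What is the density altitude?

488 ft

ISA temperature at 3200 ft = 15 − 2 × (3200/1000) = 8.6°C.
ISA deviation = -14 − 8.6 = -22.6°C.
Density altitude = 3200 + 120 × (-22.6) = 3200 + (-2712) = 488 ft.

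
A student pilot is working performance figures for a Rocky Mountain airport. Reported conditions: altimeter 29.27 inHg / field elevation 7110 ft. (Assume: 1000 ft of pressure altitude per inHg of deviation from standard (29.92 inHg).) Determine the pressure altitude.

Pressure correction = (29.92 − 29.27) × 1000 = +650 ft.
Pressure altitude = 7110 + (+650) = 7760 ft.

7760 ft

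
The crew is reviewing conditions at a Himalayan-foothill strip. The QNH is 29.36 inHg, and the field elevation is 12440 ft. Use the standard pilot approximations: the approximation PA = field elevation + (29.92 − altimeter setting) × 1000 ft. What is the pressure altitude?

13000 ft

Pressure correction = (29.92 − 29.36) × 1000 = +560 ft.
Pressure altitude = 12440 + (+560) = 13000 ft.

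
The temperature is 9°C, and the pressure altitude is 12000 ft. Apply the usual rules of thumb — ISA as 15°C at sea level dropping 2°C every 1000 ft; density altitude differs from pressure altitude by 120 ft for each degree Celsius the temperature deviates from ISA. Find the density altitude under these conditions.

14160 ft

ISA temperature at 12000 ft = 15 − 2 × (12000/1000) = -9°C.
ISA deviation = 9 − (-9) = +18°C.
Density altitude = 12000 + 120 × (18) = 12000 + (+2160) = 14160 ft.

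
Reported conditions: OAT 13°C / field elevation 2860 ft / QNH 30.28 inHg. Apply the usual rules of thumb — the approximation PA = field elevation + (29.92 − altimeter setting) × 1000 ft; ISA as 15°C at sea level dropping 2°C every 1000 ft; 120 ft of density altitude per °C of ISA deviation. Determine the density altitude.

2860 ft

Pressure altitude = 2860 + (29.92 − 30.28) × 1000 = 2860 + (-360) = 2500 ft.
ISA temperature at 2500 ft = 15 − 2 × (2500/1000) = 10°C.
ISA deviation = 13 − 10 = +3°C.
Density altitude = 2500 + 120 × (3) = 2860 ft.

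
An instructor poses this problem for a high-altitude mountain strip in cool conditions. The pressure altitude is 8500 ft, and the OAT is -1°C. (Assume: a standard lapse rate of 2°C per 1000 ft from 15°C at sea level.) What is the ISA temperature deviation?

ISA temperature at 8500 ft = 15 − 2 × (8500/1000) = -2°C.
Deviation = OAT − ISA = -1 − (-2) = +1°C.

ISA+1°C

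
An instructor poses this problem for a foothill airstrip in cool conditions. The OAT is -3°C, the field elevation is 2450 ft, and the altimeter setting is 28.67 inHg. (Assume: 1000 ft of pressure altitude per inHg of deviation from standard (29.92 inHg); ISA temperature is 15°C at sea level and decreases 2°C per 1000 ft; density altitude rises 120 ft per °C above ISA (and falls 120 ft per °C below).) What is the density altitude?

Pressure altitude = 2450 + (29.92 − 28.67) × 1000 = 2450 + (+1250) = 3700 ft.
ISA temperature at 3700 ft = 15 − 2 × (3700/1000) = 7.6°C.
ISA deviation = -3 − 7.6 = -10.6°C.
Density altitude = 3700 + 120 × (-10.6) = 2428 ft.

2428 ft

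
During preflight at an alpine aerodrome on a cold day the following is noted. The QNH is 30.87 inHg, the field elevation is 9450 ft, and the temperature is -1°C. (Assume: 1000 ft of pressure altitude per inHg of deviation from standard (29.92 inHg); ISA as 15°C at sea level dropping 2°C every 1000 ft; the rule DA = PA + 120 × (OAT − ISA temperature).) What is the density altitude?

8620 ft

Pressure altitude = 9450 + (29.92 − 30.87) × 1000 = 9450 + (-950) = 8500 ft.
ISA temperature at 8500 ft = 15 − 2 × (8500/1000) = -2°C.
ISA deviation = -1 − (-2) = +1°C.
Density altitude = 8500 + 120 × (1) = 8620 ft.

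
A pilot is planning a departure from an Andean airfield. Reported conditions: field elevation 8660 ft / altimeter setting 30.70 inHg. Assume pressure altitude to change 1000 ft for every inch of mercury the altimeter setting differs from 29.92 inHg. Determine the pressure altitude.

Pressure correction = (29.92 − 30.70) × 1000 = -780 ft.
Pressure altitude = 8660 + (-780) = 7880 ft.

7880 ft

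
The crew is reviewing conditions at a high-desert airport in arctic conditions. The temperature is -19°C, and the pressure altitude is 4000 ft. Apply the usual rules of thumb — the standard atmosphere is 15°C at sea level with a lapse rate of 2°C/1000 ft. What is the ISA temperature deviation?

ISA-26°C

ISA temperature at 4000 ft = 15 − 2 × (4000/1000) = 7°C.
Deviation = OAT − ISA = -19 − 7 = -26°C.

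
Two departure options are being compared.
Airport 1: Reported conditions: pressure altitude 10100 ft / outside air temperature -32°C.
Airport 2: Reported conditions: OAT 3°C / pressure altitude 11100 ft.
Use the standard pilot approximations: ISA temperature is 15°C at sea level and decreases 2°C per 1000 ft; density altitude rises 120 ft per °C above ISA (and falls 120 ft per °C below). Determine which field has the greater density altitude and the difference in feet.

Airport 2 by 5440 ft

Airport 1: ISA temp = -5.2°C, deviation -26.8°C, DA = 10100 + 120 × (-26.8) = 6884 ft.
Airport 2: ISA temp = -7.2°C, deviation +10.2°C, DA = 11100 + 120 × 10.2 = 12324 ft.
Airport 2 is higher by 12324 − 6884 = 5440 ft.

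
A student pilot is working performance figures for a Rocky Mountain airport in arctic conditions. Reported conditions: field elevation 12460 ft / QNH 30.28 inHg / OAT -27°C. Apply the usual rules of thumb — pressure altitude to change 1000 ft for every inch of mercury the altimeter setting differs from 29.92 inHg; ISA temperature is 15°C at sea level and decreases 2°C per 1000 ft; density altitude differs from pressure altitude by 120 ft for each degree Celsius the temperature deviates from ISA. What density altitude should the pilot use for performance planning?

Pressure altitude = 12460 + (29.92 − 30.28) × 1000 = 12460 + (-360) = 12100 ft.
ISA temperature at 12100 ft = 15 − 2 × (12100/1000) = -9.2°C.
ISA deviation = -27 − (-9.2) = -17.8°C.
Density altitude = 12100 + 120 × (-17.8) = 9964 ft.

9964 ft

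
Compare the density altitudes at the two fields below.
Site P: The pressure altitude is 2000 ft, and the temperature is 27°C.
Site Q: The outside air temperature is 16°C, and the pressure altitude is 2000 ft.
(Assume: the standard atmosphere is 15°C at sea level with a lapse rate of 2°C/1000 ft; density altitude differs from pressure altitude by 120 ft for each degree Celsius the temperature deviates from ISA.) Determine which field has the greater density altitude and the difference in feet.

Site P by 1320 ft

Site P: ISA temp = 11°C, deviation +16°C, DA = 2000 + 120 × 16 = 3920 ft.
Site Q: ISA temp = 11°C, deviation +5°C, DA = 2000 + 120 × 5 = 2600 ft.
Site P is higher by 3920 − 2600 = 1320 ft.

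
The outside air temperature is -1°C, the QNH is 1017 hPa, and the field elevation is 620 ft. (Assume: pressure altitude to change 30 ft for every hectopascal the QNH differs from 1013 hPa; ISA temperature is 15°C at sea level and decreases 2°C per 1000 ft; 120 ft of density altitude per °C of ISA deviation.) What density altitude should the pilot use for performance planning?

Pressure altitude = 620 + (1013 − 1017) × 30 = 620 + (-120) = 500 ft.
ISA temperature at 500 ft = 15 − 2 × (500/1000) = 14°C.
ISA deviation = -1 − 14 = -15°C.
Density altitude = 500 + 120 × (-15) = -1300 ft.

-1300 ft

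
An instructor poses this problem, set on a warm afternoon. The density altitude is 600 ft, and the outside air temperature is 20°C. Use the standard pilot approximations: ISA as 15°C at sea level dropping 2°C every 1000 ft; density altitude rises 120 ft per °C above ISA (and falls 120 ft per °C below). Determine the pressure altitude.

DA = PA + 120 × (OAT − (15 − 2·PA/1000)) = PA + 120·OAT − 1800 + 0.24·PA = 1.24·PA + 120·OAT − 1800.
So 1.24·PA = 600 − 120 × 20 + 1800 = 0.
PA = 0 / 1.24 = 0 ft.

0 ft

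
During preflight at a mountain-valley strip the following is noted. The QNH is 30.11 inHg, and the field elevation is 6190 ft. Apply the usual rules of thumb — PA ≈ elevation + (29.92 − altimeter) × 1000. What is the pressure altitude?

Pressure correction = (29.92 − 30.11) × 1000 = -190 ft.
Pressure altitude = 6190 + (-190) = 6000 ft.

6000 ft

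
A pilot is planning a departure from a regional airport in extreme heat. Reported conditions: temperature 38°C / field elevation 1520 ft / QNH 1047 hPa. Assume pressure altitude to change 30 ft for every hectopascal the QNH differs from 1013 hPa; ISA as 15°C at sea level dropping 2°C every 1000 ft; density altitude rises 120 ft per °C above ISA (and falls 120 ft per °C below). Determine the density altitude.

Pressure altitude = 1520 + (1013 − 1047) × 30 = 1520 + (-1020) = 500 ft.
ISA temperature at 500 ft = 15 − 2 × (500/1000) = 14°C.
ISA deviation = 38 − 14 = +24°C.
Density altitude = 500 + 120 × (24) = 3380 ft.

3380 ft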